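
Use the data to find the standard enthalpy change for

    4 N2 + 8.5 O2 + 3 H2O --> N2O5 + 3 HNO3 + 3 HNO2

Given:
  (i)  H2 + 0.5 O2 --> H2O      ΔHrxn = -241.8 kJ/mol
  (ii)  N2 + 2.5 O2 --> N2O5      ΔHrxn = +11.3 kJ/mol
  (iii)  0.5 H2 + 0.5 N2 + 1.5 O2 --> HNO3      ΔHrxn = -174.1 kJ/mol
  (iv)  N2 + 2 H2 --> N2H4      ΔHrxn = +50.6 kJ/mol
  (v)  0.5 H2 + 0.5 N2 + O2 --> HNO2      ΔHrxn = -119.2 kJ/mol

(i) reversed and × 3: (-3)·(-241.8) = +725.4 kJ/mol
(ii) as written: +11.3 kJ/mol
(iii) × 3: (3)·(-174.1) = -522.3 kJ/mol
(iv): not needed.
(v) × 3: (3)·(-119.2) = -357.6 kJ/mol
ΔHrxn = (-3)·(-241.8) + (1)·(+11.3) + (3)·(-174.1) + (3)·(-119.2) = -143.2 kJ/mol

ΔHrxn = -143.2 kJ/mol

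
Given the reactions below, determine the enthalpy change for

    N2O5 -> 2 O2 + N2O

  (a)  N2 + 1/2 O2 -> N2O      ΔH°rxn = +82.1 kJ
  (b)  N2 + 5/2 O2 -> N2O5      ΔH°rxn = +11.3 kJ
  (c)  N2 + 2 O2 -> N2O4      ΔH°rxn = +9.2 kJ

(a) as written: +82.1 kJ
(b) reversed: -11.3 kJ
(c): not needed.
By Hess's law, ΔH°rxn = (+82.1) + (-11.3) = 70.8 kJ

ΔH°rxn = 70.8 kJ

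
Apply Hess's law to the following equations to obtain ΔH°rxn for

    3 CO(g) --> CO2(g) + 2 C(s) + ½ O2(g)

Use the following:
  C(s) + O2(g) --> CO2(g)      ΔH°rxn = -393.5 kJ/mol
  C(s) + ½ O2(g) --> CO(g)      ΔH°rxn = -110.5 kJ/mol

ΔH°rxn = -62.0 kJ/mol

equation 1 as written: -393.5 kJ/mol
equation 2 reversed and × 3: (-3)·(-110.5) = +331.5 kJ/mol
ΔH°rxn = (-393.5) + (+331.5) = -62.0 kJ/mol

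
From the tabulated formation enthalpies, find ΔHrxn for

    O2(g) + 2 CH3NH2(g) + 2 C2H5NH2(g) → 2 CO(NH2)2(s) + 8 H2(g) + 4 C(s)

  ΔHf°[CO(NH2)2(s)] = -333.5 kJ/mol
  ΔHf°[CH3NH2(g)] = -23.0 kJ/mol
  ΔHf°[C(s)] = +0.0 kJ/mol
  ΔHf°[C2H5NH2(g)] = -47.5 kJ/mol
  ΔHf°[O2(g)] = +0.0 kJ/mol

ΔHrxn = -526.0 kJ/mol

Products: 2·(-333.5) + 8·(+0.0) + 4·(+0.0) = -667.0
Reactants: 1·(+0.0) + 2·(-23.0) + 2·(-47.5) = -141.0
ΔHrxn = (-667.0) − (-141.0) = -526.0 kJ/mol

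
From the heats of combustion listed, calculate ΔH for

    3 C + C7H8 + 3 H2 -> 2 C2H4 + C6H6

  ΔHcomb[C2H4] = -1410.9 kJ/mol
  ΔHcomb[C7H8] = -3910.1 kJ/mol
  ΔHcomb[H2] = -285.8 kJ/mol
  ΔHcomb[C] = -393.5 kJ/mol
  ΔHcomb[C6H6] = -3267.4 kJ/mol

ΔH = 141.2 kJ/mol

Using ΔH = Σ nΔHc°(reactants) − Σ nΔHc°(products):
= [3·(-393.5) + 1·(-3910.1) + 3·(-285.8)] − [2·(-1410.9) + 1·(-3267.4)]
= 141.2 kJ/mol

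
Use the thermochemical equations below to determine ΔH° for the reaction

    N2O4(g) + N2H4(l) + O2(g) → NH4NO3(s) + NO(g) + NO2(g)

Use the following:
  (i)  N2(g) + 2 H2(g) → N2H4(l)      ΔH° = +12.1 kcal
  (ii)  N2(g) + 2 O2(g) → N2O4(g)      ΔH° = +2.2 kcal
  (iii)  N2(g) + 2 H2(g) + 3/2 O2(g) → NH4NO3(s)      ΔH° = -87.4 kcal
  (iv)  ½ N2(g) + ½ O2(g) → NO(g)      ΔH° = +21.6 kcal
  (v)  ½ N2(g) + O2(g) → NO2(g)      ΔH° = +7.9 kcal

ΔH° = -72.2 kcal

(i) reversed (reverse to put N2H4(l) on the reactant side): -12.1 kcal
(ii) reversed (N2O4(g) must end up as a reactant): -2.2 kcal
(iii) as written (NH4NO3(s) already on the product side): -87.4 kcal
(iv) as written (NO(g) already on the product side): +21.6 kcal
(v) as written (NO2(g) already on the product side): +7.9 kcal
By Hess's law, ΔH° = (-1)·(+12.1) + (-1)·(+2.2) + (1)·(-87.4) + (1)·(+21.6) + (1)·(+7.9) = -72.2 kcal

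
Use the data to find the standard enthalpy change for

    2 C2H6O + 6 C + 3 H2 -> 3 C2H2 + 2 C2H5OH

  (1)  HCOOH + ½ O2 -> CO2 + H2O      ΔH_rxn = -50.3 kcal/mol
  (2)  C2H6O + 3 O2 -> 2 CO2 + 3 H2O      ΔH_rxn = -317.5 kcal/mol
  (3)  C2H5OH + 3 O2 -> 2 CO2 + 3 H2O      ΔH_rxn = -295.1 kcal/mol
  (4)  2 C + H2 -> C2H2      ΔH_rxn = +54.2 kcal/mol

(1): not needed.
(2) × 2: (2)·(-317.5) = -635.0 kcal/mol
(3) reversed and × 2: (-2)·(-295.1) = +590.2 kcal/mol
(4) × 3: (3)·(+54.2) = +162.6 kcal/mol
Since enthalpy is a state function, ΔH_rxn = (2)·(-317.5) + (-2)·(-295.1) + (3)·(+54.2) = 117.8 kcal/mol

ΔH_rxn = 117.8 kcal/mol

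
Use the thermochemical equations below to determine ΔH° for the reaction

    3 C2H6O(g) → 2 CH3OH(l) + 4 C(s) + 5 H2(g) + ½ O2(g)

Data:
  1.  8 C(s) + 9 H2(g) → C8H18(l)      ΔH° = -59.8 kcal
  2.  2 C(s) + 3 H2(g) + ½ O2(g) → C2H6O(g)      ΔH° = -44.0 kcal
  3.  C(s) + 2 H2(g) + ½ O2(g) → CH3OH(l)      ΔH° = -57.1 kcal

ΔH° = 17.8 kcal

eq. 1: not needed (C8H18(l) appears nowhere else).
eq. 2 reversed and × 3 (reverse to put C2H6O(g) on the reactant side; scale by 3 for the 3 C2H6O(g)): (-3)·(-44.0) = +132.0 kcal
eq. 3 × 2 (×2 to match 2 CH3OH(l) in the target): (2)·(-57.1) = -114.2 kcal
ΔH° = (-3)·(-44.0) + (2)·(-57.1) = 17.8 kcal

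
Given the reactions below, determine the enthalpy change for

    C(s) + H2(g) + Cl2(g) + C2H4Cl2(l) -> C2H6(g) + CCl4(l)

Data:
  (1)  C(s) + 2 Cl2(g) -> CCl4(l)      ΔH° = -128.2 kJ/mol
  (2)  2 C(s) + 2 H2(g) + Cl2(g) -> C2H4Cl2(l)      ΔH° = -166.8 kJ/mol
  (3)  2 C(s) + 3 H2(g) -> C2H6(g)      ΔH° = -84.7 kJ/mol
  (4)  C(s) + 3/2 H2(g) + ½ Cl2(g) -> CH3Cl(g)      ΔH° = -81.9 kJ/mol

ΔH° = -46.1 kJ/mol

(1) as written: -128.2 kJ/mol
(2) reversed: +166.8 kJ/mol
(3) as written: -84.7 kJ/mol
(4): not needed.
ΔH° = (1)·(-128.2) + (-1)·(-166.8) + (1)·(-84.7) = -46.1 kJ/mol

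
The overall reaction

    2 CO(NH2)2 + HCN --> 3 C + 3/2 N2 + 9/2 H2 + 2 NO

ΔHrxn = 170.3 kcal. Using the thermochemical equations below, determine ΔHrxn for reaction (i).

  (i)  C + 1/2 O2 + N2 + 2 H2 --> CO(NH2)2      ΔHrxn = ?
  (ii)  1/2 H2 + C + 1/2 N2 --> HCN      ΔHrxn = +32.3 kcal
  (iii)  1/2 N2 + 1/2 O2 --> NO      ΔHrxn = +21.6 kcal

(i) reversed and × 2 (reverse to put CO(NH2)2 on the reactant side; scale by 2 for the 2 CO(NH2)2): contributes −2·x
(ii) reversed (reverse to put HCN on the reactant side): -32.3 kcal
(iii) × 2 (×2 to match 2 NO in the target): (2)·(+21.6) = +43.2 kcal
+170.3 = (-32.3) + (+43.2) − 2·x
x = (+170.3 − (+10.9)) / (-2) = -79.7 kcal

ΔHrxn = -79.7 kcal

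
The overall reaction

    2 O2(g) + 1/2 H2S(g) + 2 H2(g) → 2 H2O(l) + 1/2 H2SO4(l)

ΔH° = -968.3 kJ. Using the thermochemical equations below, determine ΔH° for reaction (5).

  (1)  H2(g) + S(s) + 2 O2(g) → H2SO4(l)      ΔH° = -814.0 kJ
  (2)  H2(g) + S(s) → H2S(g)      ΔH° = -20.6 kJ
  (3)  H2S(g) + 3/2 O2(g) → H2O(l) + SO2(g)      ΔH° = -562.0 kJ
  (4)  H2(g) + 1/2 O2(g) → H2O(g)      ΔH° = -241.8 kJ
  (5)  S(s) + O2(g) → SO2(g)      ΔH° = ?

ΔH° = -296.8 kJ

(1) × 1/2: (1/2)·(-814.0) = -407.0 kJ
(2) × 3/2: (3/2)·(-20.6) = -30.9 kJ
(3) × 2: (2)·(-562.0) = -1124.0 kJ
(4): not needed.
(5) reversed and × 2: contributes −2·x
-968.3 = (-407.0) + (-30.9) + (-1124.0) − 2·x
x = (-968.3 − (-1561.9)) / (-2) = -296.8 kJ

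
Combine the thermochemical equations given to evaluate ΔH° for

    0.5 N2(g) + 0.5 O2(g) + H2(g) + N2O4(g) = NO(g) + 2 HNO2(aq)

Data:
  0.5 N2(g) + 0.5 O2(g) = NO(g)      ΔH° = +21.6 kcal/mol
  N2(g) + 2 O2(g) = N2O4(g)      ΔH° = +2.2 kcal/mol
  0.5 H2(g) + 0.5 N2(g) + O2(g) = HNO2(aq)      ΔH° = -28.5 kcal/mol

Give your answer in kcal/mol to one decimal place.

ΔH° = -37.6 kcal/mol

equation 1 as written (NO(g) already on the product side): +21.6 kcal/mol
equation 2 reversed (reverse to put N2O4(g) on the reactant side): -2.2 kcal/mol
equation 3 × 2 (scale by 2 for the 2 HNO2(aq)): (2)·(-28.5) = -57.0 kcal/mol
Summing the manipulated equations, ΔH° = (+21.6) + (-2.2) + (-57.0) = -37.6 kcal/mol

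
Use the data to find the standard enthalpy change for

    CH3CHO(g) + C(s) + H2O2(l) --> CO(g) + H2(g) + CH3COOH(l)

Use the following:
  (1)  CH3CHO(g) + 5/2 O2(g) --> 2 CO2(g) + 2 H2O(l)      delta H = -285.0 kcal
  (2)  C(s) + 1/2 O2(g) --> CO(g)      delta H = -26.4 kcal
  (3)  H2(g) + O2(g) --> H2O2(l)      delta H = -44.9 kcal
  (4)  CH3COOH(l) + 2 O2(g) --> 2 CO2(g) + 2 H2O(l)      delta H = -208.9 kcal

(1) as written (CH3CHO(g) already on the reactant side): -285.0 kcal
(2) as written (CO(g) already on the product side): -26.4 kcal
(3) reversed (reverse to put H2O2(l) on the reactant side): +44.9 kcal
(4) reversed (reverse to put CH3COOH(l) on the product side): +208.9 kcal
By Hess's law, delta H = (1)·(-285.0) + (1)·(-26.4) + (-1)·(-44.9) + (-1)·(-208.9) = -57.6 kcal

delta H = -57.6 kcal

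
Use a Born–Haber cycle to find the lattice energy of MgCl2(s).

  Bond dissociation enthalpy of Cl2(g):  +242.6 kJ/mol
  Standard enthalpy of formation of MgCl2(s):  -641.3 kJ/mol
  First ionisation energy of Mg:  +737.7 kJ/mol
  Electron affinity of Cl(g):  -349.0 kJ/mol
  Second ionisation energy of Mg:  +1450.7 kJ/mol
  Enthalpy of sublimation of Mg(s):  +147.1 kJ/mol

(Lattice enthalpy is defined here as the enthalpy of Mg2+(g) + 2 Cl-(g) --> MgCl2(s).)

U = -2521.4 kJ/mol

ΔHf° = 1·ΔHsub + 1·(ΣIE) + 1·D(Cl2) + 2·EA + U
-641.3 = 1·(+147.1) + 1·(+2188.4) + 1·(+242.6) + 2·(-349.0) + U
U = -641.3 − (+1880.1) = -2521.4 kJ/mol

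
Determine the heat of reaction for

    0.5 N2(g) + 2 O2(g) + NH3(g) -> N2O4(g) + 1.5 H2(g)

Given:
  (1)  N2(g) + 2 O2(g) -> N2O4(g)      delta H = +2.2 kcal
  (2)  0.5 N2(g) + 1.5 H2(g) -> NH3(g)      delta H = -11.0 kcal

(1) as written: +2.2 kcal
(2) reversed: +11.0 kcal
delta H = (1)·(+2.2) + (-1)·(-11.0) = 13.2 kcal

delta H = 13.2 kcal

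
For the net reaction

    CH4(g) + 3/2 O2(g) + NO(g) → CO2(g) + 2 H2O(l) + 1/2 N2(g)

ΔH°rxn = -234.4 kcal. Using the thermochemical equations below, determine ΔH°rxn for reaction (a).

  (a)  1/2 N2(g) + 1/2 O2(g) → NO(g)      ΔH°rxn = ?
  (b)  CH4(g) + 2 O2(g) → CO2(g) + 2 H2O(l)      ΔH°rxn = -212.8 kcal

(a) reversed: contributes −x
(b) as written: -212.8 kcal
-234.4 = (-212.8) − x
x = (-234.4 − (-212.8)) / (-1) = 21.6 kcal

ΔH°rxn = 21.6 kcal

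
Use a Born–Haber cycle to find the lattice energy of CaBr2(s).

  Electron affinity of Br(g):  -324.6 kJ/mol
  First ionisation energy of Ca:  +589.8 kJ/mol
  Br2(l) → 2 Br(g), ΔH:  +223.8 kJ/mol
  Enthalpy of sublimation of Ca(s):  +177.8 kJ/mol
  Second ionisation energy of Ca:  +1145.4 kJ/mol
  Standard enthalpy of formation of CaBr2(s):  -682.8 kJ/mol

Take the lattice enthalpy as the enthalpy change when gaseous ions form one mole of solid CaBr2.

ΔHf° = 1·ΔHsub + 1·(ΣIE) + 1·D(Br2) + 2·EA + U
-682.8 = 1·(+177.8) + 1·(+1735.2) + 1·(+223.8) + 2·(-324.6) + U
U = -682.8 − (+1487.6) = -2170.4 kJ/mol

U = -2170.4 kJ/mol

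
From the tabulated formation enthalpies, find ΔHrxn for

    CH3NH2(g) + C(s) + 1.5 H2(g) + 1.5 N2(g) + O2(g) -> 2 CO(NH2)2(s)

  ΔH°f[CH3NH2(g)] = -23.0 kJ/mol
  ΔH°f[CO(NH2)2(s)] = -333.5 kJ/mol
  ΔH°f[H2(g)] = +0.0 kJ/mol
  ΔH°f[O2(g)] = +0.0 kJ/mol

ΔHrxn = -644.0 kJ/mol

Products: 2·(-333.5) = -667.0
Reactants: 1·(-23.0) + 1·(+0.0) + 3/2·(+0.0) + 3/2·(+0.0) + 1·(+0.0) = -23.0
ΔHrxn = (-667.0) − (-23.0) = -644.0 kJ/mol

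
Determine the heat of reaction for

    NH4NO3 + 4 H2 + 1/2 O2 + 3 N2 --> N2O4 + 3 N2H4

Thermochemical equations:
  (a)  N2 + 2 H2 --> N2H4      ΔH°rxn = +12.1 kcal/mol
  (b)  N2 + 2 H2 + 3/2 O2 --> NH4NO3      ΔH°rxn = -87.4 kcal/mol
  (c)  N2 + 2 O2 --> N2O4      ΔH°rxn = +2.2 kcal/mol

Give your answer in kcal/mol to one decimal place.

ΔH°rxn = 125.9 kcal/mol

(a) × 3 (×3 to match 3 N2H4 in the target): (3)·(+12.1) = +36.3 kcal/mol
(b) reversed (reverse to put NH4NO3 on the reactant side): +87.4 kcal/mol
(c) as written (N2O4 already on the product side): +2.2 kcal/mol
ΔH°rxn = (3)·(+12.1) + (-1)·(-87.4) + (1)·(+2.2) = 125.9 kcal/mol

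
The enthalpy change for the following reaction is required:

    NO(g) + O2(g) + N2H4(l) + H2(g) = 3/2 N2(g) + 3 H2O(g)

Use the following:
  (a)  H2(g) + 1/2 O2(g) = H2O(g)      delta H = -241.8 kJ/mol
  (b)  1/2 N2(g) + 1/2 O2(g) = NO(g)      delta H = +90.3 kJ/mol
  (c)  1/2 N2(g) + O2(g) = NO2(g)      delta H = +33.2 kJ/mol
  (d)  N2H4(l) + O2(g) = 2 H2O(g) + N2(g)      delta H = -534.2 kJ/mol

delta H = -866.3 kJ/mol

(a) as written: -241.8 kJ/mol
(b) reversed: -90.3 kJ/mol
(c): not needed.
(d) as written: -534.2 kJ/mol
Summing the manipulated equations, delta H = (-241.8) + (-90.3) + (-534.2) = -866.3 kJ/mol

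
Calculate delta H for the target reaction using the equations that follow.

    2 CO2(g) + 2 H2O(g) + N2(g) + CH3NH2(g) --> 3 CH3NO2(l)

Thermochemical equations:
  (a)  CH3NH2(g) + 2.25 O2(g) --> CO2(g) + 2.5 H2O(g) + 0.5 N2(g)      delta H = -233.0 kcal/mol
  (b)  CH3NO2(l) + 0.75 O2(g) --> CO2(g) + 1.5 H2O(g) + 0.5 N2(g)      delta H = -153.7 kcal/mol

(a) as written (CH3NH2(g) already on the reactant side): -233.0 kcal/mol
(b) reversed and × 3 (CH3NO2(l) must end up as a product; scale by 3 for the 3 CH3NO2(l)): (-3)·(-153.7) = +461.1 kcal/mol
delta H = (1)·(-233.0) + (-3)·(-153.7) = 228.1 kcal/mol

delta H = 228.1 kcal/mol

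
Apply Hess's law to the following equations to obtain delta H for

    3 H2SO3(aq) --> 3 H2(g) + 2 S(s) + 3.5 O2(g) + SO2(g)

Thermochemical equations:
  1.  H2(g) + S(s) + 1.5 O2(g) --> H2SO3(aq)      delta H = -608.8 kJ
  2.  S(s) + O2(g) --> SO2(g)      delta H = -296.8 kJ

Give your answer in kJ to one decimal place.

delta H = 1529.6 kJ

eq. 1 reversed and × 3: (-3)·(-608.8) = +1826.4 kJ
eq. 2 as written: -296.8 kJ
Combining the equations, delta H = (+1826.4) + (-296.8) = 1529.6 kJ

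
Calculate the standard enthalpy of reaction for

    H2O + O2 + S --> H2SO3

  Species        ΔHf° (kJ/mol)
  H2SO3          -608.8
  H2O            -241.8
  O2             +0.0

ΔHrxn = -367.0 kJ/mol

ΔH°rxn = Σ nΔHf°(products) − Σ nΔHf°(reactants).
Products: 1·(-608.8) = -608.8
Reactants: 1·(-241.8) + 1·(+0.0) + 1·(+0.0) = -241.8
ΔHrxn = (-608.8) − (-241.8) = -367.0 kJ/mol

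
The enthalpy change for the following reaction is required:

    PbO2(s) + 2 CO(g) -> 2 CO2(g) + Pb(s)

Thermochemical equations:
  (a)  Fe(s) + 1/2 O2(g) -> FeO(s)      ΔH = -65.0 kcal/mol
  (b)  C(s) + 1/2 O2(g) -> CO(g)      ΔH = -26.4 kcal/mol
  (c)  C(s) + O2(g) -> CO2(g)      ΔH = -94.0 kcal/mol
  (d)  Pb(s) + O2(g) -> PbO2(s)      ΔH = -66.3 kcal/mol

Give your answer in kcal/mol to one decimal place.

ΔH = -68.9 kcal/mol

(a): not needed.
(b) reversed and × 2: (-2)·(-26.4) = +52.8 kcal/mol
(c) × 2: (2)·(-94.0) = -188.0 kcal/mol
(d) reversed: +66.3 kcal/mol
ΔH = (-2)·(-26.4) + (2)·(-94.0) + (-1)·(-66.3) = -68.9 kcal/mol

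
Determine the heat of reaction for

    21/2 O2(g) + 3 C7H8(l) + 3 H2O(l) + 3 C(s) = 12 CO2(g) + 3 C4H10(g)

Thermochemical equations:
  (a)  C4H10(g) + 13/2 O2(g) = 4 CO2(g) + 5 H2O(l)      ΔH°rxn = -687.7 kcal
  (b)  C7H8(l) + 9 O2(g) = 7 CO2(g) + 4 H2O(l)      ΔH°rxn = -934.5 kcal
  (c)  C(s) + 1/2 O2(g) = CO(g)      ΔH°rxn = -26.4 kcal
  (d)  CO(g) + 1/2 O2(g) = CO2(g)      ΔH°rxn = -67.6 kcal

(a) reversed and × 3: (-3)·(-687.7) = +2063.1 kcal
(b) × 3: (3)·(-934.5) = -2803.5 kcal
(c) × 3: (3)·(-26.4) = -79.2 kcal
(d) × 3: (3)·(-67.6) = -202.8 kcal
ΔH°rxn = (+2063.1) + (-2803.5) + (-79.2) + (-202.8) = -1022.4 kcal

ΔH°rxn = -1022.4 kcal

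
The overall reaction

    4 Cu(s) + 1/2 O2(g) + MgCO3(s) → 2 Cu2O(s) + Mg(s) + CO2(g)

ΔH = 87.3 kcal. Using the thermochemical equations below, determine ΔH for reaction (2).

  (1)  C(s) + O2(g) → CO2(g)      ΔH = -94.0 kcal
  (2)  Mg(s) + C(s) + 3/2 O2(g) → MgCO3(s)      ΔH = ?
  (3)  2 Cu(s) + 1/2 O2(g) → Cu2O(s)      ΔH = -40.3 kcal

(1) as written (CO2(g) already on the product side): -94.0 kcal
(2) reversed (MgCO3(s) must end up as a reactant): contributes −x
(3) × 2 (scale by 2 for the 2 Cu2O(s)): (2)·(-40.3) = -80.6 kcal
+87.3 = (-94.0) + (-80.6) − x
x = (+87.3 − (-174.6)) / (-1) = -261.9 kcal

ΔH = -261.9 kcal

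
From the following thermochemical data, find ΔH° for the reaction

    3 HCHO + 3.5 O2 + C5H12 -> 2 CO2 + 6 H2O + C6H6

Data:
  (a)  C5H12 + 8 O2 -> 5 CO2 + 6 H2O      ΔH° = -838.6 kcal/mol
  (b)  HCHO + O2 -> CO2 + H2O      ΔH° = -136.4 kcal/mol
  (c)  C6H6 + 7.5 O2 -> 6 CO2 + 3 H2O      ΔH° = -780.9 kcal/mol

(a) as written (C5H12 already on the reactant side): -838.6 kcal/mol
(b) × 3 (scale by 3 for the 3 HCHO): (3)·(-136.4) = -409.2 kcal/mol
(c) reversed (C6H6 must end up as a product): +780.9 kcal/mol
By Hess's law, ΔH° = (1)·(-838.6) + (3)·(-136.4) + (-1)·(-780.9) = -466.9 kcal/mol

ΔH° = -466.9 kcal/mol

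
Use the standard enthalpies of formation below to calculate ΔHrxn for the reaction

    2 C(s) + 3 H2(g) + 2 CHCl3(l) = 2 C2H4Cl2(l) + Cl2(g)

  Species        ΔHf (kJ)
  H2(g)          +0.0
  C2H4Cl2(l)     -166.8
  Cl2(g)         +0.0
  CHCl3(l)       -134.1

ΔH°rxn = Σ nΔHf°(products) − Σ nΔHf°(reactants).
Products: 2·(-166.8) + 1·(+0.0) = -333.6
Reactants: 2·(+0.0) + 3·(+0.0) + 2·(-134.1) = -268.2
ΔHrxn = (-333.6) − (-268.2) = -65.4 kJ

ΔHrxn = -65.4 kJ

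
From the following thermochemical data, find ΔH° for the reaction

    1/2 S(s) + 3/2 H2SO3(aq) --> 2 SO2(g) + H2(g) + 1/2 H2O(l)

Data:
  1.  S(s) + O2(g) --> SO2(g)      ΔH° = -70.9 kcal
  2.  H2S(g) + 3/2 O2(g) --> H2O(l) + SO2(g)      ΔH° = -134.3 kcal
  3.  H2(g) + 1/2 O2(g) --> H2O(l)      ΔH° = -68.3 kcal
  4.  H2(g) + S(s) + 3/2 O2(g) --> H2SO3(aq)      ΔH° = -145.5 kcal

eq. 1 × 2: (2)·(-70.9) = -141.8 kcal
eq. 2: not needed.
eq. 3 × 1/2: (1/2)·(-68.3) = -34.15 kcal
eq. 4 reversed and × 3/2: (-3/2)·(-145.5) = +218.25 kcal
ΔH° = (2)·(-70.9) + (1/2)·(-68.3) + (-3/2)·(-145.5) = 42.3 kcal

ΔH° = 42.3 kcal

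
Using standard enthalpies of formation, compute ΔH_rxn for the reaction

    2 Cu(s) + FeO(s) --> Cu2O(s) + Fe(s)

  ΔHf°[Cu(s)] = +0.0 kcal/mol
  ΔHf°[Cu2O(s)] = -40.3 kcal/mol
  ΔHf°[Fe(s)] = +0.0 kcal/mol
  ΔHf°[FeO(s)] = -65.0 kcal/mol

ΔH°rxn = Σ nΔHf°(products) − Σ nΔHf°(reactants).
Products: 1·(-40.3) + 1·(+0.0) = -40.3
Reactants: 2·(+0.0) + 1·(-65.0) = -65.0
ΔH_rxn = (-40.3) − (-65.0) = 24.7 kcal/mol

ΔH_rxn = 24.7 kcal/mol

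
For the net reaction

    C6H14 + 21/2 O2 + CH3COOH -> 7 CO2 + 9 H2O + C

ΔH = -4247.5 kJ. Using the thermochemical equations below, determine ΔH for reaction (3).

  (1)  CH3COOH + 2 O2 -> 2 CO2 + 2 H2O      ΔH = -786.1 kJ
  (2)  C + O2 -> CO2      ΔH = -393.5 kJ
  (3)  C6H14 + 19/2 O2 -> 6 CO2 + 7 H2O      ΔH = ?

(1) as written: -786.1 kJ
(2) reversed: +393.5 kJ
(3) as written: contributes x
-4247.5 = (-786.1) + (+393.5) + x
x = (-4247.5 − (-392.6)) / (1) = -3854.9 kJ

ΔH = -3854.9 kJ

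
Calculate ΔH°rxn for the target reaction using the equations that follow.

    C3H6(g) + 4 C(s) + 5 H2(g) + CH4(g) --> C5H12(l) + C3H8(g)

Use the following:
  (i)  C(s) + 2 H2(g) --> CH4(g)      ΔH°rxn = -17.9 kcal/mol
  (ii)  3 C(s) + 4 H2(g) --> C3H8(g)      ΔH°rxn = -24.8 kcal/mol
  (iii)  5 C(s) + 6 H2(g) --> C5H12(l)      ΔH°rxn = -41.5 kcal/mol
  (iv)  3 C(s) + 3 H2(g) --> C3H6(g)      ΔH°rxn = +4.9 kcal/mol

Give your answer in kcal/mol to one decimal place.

ΔH°rxn = -53.3 kcal/mol

(i) reversed: +17.9 kcal/mol
(ii) as written: -24.8 kcal/mol
(iii) as written: -41.5 kcal/mol
(iv) reversed: -4.9 kcal/mol
Since enthalpy is a state function, ΔH°rxn = (+17.9) + (-24.8) + (-41.5) + (-4.9) = -53.3 kcal/mol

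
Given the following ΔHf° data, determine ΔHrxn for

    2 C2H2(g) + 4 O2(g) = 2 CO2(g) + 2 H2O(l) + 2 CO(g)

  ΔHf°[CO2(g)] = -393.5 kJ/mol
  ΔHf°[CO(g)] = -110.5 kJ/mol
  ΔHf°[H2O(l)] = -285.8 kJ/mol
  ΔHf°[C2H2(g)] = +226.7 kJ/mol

ΔHrxn = -2033.0 kJ/mol

Products: 2·(-393.5) + 2·(-285.8) + 2·(-110.5) = -1579.6
Reactants: 2·(+226.7) + 4·(+0.0) = +453.4
ΔHrxn = (-1579.6) − (+453.4) = -2033.0 kJ/mol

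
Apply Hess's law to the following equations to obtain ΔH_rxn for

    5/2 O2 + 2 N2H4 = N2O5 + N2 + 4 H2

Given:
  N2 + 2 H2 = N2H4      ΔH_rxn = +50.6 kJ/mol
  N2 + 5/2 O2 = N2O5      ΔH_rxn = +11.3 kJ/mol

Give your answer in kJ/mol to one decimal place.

ΔH_rxn = -89.9 kJ/mol

equation 1 reversed and × 2 (reverse to put N2H4 on the reactant side; ×2 to match 2 N2H4 in the target): (-2)·(+50.6) = -101.2 kJ/mol
equation 2 as written (N2O5 already on the product side): +11.3 kJ/mol
By Hess's law, ΔH_rxn = (-2)·(+50.6) + (1)·(+11.3) = -89.9 kJ/mol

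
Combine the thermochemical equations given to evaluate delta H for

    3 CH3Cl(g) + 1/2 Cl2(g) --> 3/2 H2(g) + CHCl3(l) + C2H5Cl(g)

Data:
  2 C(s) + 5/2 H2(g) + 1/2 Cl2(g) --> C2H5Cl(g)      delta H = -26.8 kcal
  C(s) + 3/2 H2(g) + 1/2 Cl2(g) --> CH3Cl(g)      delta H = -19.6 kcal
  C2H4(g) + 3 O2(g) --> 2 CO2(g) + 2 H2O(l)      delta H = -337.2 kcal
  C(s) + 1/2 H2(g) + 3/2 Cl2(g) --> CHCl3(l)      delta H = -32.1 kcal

equation 1 as written: -26.8 kcal
equation 2 reversed and × 3: (-3)·(-19.6) = +58.8 kcal
equation 3: not needed.
equation 4 as written: -32.1 kcal
Combining the equations, delta H = (1)·(-26.8) + (-3)·(-19.6) + (1)·(-32.1) = -0.1 kcal

delta H = -0.1 kcal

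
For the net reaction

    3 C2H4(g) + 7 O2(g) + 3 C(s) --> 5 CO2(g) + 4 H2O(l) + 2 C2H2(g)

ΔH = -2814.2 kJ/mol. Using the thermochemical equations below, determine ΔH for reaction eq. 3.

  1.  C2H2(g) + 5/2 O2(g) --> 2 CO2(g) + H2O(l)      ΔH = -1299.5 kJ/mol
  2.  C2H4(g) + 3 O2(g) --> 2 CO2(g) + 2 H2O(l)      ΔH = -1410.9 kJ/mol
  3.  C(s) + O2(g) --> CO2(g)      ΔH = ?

ΔH = -393.5 kJ/mol

eq. 1 reversed and × 2: (-2)·(-1299.5) = +2599.0 kJ/mol
eq. 2 × 3: (3)·(-1410.9) = -4232.7 kJ/mol
eq. 3 × 3: contributes 3·x
-2814.2 = (+2599.0) + (-4232.7) + 3·x
x = (-2814.2 − (-1633.7)) / (3) = -393.5 kJ/mol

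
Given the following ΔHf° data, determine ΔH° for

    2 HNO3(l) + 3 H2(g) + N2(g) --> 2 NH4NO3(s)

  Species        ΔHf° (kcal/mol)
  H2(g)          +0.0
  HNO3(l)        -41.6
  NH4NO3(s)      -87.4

ΔH° = -91.6 kcal/mol

Products: 2·(-87.4) = -174.8
Reactants: 2·(-41.6) + 3·(+0.0) + 1·(+0.0) = -83.2
ΔH° = (-174.8) − (-83.2) = -91.6 kcal/mol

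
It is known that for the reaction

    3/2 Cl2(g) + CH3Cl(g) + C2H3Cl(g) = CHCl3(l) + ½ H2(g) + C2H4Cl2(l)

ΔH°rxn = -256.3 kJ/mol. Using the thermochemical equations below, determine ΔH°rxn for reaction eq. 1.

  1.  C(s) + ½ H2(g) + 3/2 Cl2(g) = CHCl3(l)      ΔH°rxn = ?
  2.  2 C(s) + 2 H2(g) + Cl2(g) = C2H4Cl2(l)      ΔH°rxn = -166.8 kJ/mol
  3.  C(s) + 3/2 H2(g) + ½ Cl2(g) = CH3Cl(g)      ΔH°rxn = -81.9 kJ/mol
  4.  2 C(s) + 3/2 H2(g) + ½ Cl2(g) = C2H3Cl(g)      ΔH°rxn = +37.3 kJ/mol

eq. 1 as written (CHCl3(l) already on the product side): contributes x
eq. 2 as written (C2H4Cl2(l) already on the product side): -166.8 kJ/mol
eq. 3 reversed (reverse to put CH3Cl(g) on the reactant side): +81.9 kJ/mol
eq. 4 reversed (C2H3Cl(g) must end up as a reactant): -37.3 kJ/mol
-256.3 = (-166.8) + (+81.9) + (-37.3) + x
x = (-256.3 − (-122.2)) / (1) = -134.1 kJ/mol

ΔH°rxn = -134.1 kJ/mol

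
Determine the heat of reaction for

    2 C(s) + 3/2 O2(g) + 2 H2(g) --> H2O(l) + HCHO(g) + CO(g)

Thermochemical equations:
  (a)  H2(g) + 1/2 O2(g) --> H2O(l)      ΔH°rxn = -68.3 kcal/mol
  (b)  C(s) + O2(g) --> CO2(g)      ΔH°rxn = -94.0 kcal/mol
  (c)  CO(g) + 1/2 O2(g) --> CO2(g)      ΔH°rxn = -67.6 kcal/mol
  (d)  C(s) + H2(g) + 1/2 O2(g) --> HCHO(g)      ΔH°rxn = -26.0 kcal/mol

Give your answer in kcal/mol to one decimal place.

(a) as written: -68.3 kcal/mol
(b) as written: -94.0 kcal/mol
(c) reversed: +67.6 kcal/mol
(d) as written: -26.0 kcal/mol
By Hess's law, ΔH°rxn = (-68.3) + (-94.0) + (+67.6) + (-26.0) = -120.7 kcal/mol

ΔH°rxn = -120.7 kcal/mol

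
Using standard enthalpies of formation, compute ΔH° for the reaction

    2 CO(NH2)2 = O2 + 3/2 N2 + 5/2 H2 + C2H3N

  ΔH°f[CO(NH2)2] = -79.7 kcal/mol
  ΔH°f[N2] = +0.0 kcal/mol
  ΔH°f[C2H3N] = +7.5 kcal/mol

ΔH°rxn = Σ nΔHf°(products) − Σ nΔHf°(reactants).
Products: 1·(+0.0) + 3/2·(+0.0) + 5/2·(+0.0) + 1·(+7.5) = +7.5
Reactants: 2·(-79.7) = -159.4
ΔH° = (+7.5) − (-159.4) = 166.9 kcal/mol

ΔH° = 166.9 kcal/mol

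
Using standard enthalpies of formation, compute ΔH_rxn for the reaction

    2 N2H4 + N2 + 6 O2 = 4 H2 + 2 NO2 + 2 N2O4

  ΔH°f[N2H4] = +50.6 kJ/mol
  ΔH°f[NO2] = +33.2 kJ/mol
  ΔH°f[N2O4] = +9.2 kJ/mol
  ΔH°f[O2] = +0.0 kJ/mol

ΔH_rxn = -16.4 kJ/mol

Products: 4·(+0.0) + 2·(+33.2) + 2·(+9.2) = +84.8
Reactants: 2·(+50.6) + 1·(+0.0) + 6·(+0.0) = +101.2
ΔH_rxn = (+84.8) − (+101.2) = -16.4 kJ/mol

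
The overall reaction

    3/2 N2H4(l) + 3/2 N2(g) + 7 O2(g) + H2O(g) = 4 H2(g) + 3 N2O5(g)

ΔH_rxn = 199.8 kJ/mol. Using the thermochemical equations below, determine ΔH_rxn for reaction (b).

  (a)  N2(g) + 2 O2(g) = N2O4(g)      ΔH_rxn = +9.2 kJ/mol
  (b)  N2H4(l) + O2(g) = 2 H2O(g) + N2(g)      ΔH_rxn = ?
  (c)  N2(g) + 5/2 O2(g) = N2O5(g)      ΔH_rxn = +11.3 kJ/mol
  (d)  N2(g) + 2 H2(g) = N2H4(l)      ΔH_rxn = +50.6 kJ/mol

(a): not needed.
(b) reversed and × 1/2: contributes −1/2·x
(c) × 3: (3)·(+11.3) = +33.9 kJ/mol
(d) reversed and × 2: (-2)·(+50.6) = -101.2 kJ/mol
+199.8 = (+33.9) + (-101.2) − 1/2·x
x = (+199.8 − (-67.3)) / (-1/2) = -534.2 kJ/mol

ΔH_rxn = -534.2 kJ/mol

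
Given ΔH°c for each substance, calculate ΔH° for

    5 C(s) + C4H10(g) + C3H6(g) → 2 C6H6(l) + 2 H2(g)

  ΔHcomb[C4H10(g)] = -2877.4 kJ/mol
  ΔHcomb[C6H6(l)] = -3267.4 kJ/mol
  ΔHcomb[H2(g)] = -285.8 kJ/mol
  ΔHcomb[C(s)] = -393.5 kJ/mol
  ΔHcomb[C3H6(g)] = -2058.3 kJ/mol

ΔH° = 203.2 kJ/mol

With combustion enthalpies, reactants minus products:
= [5·(-393.5) + 1·(-2877.4) + 1·(-2058.3)] − [2·(-3267.4) + 2·(-285.8)]
= 203.2 kJ/mol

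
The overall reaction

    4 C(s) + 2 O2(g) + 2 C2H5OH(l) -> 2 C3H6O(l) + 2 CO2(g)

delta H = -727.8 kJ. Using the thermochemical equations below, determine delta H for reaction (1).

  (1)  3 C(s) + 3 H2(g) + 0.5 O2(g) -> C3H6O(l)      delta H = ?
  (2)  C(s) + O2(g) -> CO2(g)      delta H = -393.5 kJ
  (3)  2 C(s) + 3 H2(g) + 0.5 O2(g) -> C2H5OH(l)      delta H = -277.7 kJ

delta H = -248.1 kJ

(1) × 2 (×2 to match 2 C3H6O(l) in the target): contributes 2·x
(2) × 2 (scale by 2 for the 2 CO2(g)): (2)·(-393.5) = -787.0 kJ
(3) reversed and × 2 (reverse to put C2H5OH(l) on the reactant side; scale by 2 for the 2 C2H5OH(l)): (-2)·(-277.7) = +555.4 kJ
-727.8 = (-787.0) + (+555.4) + 2·x
x = (-727.8 − (-231.6)) / (2) = -248.1 kJ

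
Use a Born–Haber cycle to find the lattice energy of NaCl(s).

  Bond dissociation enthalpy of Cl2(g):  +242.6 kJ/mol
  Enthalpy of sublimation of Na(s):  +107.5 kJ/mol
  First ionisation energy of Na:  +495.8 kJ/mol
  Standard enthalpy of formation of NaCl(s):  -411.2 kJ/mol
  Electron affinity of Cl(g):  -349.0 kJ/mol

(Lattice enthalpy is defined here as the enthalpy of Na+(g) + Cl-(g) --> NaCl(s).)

U = -786.8 kJ/mol

ΔHf° = 1·ΔHsub + 1·(ΣIE) + 1/2·D(Cl2) + 1·EA + U
-411.2 = 1·(+107.5) + 1·(+495.8) + 1/2·(+242.6) + 1·(-349.0) + U
U = -411.2 − (+375.6) = -786.8 kJ/mol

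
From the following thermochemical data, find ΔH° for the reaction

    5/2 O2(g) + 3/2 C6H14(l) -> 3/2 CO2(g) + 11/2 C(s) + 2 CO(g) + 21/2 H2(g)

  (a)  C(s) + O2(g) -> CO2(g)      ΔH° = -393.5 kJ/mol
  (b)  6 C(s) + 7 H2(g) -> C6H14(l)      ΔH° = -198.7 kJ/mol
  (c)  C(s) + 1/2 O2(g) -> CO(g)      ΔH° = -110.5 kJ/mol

ΔH° = -513.2 kJ/mol

(a) × 3/2 (scale by 3/2 for the 3/2 CO2(g)): (3/2)·(-393.5) = -590.25 kJ/mol
(b) reversed and × 3/2 (reverse to put C6H14(l) on the reactant side; ×3/2 to match 3/2 C6H14(l) in the target): (-3/2)·(-198.7) = +298.05 kJ/mol
(c) × 2 (scale by 2 for the 2 CO(g)): (2)·(-110.5) = -221.0 kJ/mol
By Hess's law, ΔH° = (3/2)·(-393.5) + (-3/2)·(-198.7) + (2)·(-110.5) = -513.2 kJ/mol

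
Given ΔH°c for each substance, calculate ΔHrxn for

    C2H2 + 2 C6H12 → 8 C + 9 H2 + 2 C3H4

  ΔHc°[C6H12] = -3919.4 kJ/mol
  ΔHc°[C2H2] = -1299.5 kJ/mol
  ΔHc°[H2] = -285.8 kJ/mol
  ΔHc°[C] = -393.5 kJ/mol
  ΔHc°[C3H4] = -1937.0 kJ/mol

ΔHrxn = 455.9 kJ/mol

With combustion enthalpies, reactants minus products:
= [1·(-1299.5) + 2·(-3919.4)] − [8·(-393.5) + 9·(-285.8) + 2·(-1937.0)]
= 455.9 kJ/mol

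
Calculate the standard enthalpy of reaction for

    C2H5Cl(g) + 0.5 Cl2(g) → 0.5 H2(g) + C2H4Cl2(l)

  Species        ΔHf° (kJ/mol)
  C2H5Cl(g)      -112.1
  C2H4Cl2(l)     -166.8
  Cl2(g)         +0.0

Products: 1/2·(+0.0) + 1·(-166.8) = -166.8
Reactants: 1·(-112.1) + 1/2·(+0.0) = -112.1
ΔH° = (-166.8) − (-112.1) = -54.7 kJ/mol

ΔH° = -54.7 kJ/mol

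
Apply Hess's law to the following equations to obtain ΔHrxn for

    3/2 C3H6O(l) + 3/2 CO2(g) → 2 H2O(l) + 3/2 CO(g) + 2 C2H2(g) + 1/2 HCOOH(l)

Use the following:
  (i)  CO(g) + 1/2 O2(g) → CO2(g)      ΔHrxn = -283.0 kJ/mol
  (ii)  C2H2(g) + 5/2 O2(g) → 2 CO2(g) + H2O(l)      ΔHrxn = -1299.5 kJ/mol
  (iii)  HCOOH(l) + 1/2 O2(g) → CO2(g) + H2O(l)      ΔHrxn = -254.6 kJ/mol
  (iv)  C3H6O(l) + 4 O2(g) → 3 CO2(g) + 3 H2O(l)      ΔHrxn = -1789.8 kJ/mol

(i) reversed and × 3/2 (reverse to put CO(g) on the product side; scale by 3/2 for the 3/2 CO(g)): (-3/2)·(-283.0) = +424.5 kJ/mol
(ii) reversed and × 2 (reverse to put C2H2(g) on the product side; ×2 to match 2 C2H2(g) in the target): (-2)·(-1299.5) = +2599.0 kJ/mol
(iii) reversed and × 1/2 (reverse to put HCOOH(l) on the product side; ×1/2 to match 1/2 HCOOH(l) in the target): (-1/2)·(-254.6) = +127.3 kJ/mol
(iv) × 3/2 (×3/2 to match 3/2 C3H6O(l) in the target): (3/2)·(-1789.8) = -2684.7 kJ/mol
ΔHrxn = (-3/2)·(-283.0) + (-2)·(-1299.5) + (-1/2)·(-254.6) + (3/2)·(-1789.8) = 466.1 kJ/mol

ΔHrxn = 466.1 kJ/mol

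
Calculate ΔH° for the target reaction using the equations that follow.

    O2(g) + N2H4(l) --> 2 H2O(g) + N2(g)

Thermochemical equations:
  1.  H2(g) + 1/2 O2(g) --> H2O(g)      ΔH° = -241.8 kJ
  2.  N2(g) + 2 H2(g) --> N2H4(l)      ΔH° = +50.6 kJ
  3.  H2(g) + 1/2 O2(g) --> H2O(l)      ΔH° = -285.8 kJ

eq. 1 × 2: (2)·(-241.8) = -483.6 kJ
eq. 2 reversed: -50.6 kJ
eq. 3: not needed.
Combining the equations, ΔH° = (2)·(-241.8) + (-1)·(+50.6) = -534.2 kJ

ΔH° = -534.2 kJ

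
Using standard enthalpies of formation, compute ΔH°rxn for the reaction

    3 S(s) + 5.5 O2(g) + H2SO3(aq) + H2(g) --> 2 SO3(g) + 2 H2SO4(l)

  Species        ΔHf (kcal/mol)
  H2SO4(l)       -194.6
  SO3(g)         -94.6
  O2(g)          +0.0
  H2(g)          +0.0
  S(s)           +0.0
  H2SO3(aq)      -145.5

ΔH°rxn = Σ nΔHf°(products) − Σ nΔHf°(reactants).
Products: 2·(-94.6) + 2·(-194.6) = -578.4
Reactants: 3·(+0.0) + 11/2·(+0.0) + 1·(-145.5) + 1·(+0.0) = -145.5
ΔH°rxn = (-578.4) − (-145.5) = -432.9 kcal/mol

ΔH°rxn = -432.9 kcal/mol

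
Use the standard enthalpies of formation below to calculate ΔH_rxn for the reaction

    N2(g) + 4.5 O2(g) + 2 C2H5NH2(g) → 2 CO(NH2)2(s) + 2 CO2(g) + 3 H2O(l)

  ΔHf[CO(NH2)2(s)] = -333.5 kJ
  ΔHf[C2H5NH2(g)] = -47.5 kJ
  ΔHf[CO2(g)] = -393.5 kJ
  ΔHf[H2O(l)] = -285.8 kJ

ΔH°rxn = Σ nΔHf°(products) − Σ nΔHf°(reactants).
Products: 2·(-333.5) + 2·(-393.5) + 3·(-285.8) = -2311.4
Reactants: 1·(+0.0) + 9/2·(+0.0) + 2·(-47.5) = -95.0
ΔH_rxn = (-2311.4) − (-95.0) = -2216.4 kJ

ΔH_rxn = -2216.4 kJ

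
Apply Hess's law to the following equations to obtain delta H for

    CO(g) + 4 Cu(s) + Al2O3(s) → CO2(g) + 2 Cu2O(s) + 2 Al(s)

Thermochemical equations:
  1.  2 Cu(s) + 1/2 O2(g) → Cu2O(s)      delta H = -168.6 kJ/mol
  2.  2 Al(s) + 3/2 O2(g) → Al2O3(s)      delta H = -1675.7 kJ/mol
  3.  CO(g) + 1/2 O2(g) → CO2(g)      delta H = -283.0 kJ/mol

delta H = 1055.5 kJ/mol

eq. 1 × 2 (×2 to match 2 Cu2O(s) in the target): (2)·(-168.6) = -337.2 kJ/mol
eq. 2 reversed (reverse to put Al2O3(s) on the reactant side): +1675.7 kJ/mol
eq. 3 as written (CO(g) already on the reactant side): -283.0 kJ/mol
By Hess's law, delta H = (2)·(-168.6) + (-1)·(-1675.7) + (1)·(-283.0) = 1055.5 kJ/mol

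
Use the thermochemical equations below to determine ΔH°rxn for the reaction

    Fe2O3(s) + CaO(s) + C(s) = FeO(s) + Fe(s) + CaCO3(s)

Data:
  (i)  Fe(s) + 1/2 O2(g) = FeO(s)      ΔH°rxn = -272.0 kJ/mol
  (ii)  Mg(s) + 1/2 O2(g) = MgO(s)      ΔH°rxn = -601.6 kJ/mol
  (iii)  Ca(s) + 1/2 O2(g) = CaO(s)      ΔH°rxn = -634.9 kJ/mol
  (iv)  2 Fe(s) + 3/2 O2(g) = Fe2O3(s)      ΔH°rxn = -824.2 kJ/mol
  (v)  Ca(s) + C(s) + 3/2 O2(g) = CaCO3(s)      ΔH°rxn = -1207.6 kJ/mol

(i) as written: -272.0 kJ/mol
(ii): not needed.
(iii) reversed: +634.9 kJ/mol
(iv) reversed: +824.2 kJ/mol
(v) as written: -1207.6 kJ/mol
Since enthalpy is a state function, ΔH°rxn = (-272.0) + (+634.9) + (+824.2) + (-1207.6) = -20.5 kJ/mol

ΔH°rxn = -20.5 kJ/mol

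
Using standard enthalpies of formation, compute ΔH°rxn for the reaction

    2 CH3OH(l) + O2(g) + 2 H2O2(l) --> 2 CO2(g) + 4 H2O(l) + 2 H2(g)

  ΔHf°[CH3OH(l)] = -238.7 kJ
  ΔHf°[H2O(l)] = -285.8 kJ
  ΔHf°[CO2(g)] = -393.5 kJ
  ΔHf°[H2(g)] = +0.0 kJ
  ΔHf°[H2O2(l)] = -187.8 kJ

Products: 2·(-393.5) + 4·(-285.8) + 2·(+0.0) = -1930.2
Reactants: 2·(-238.7) + 1·(+0.0) + 2·(-187.8) = -853.0
ΔH°rxn = (-1930.2) − (-853.0) = -1077.2 kJ

ΔH°rxn = -1077.2 kJ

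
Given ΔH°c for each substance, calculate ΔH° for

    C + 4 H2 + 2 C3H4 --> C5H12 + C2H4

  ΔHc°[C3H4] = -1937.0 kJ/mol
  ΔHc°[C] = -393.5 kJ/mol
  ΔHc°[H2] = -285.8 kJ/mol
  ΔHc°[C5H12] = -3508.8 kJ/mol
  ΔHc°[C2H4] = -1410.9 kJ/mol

With combustion enthalpies, reactants minus products:
= [1·(-393.5) + 4·(-285.8) + 2·(-1937.0)] − [1·(-3508.8) + 1·(-1410.9)]
= -491.0 kJ/mol

ΔH° = -491.0 kJ/mol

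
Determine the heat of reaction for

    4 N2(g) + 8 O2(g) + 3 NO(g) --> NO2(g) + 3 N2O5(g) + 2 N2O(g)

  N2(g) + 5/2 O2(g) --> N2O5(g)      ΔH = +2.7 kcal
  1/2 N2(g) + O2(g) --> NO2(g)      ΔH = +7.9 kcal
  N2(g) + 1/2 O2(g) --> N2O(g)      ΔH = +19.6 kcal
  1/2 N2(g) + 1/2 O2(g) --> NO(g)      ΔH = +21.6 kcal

ΔH = -9.6 kcal

equation 1 × 3 (×3 to match 3 N2O5(g) in the target): (3)·(+2.7) = +8.1 kcal
equation 2 as written (NO2(g) already on the product side): +7.9 kcal
equation 3 × 2 (×2 to match 2 N2O(g) in the target): (2)·(+19.6) = +39.2 kcal
equation 4 reversed and × 3 (NO(g) must end up as a reactant; ×3 to match 3 NO(g) in the target): (-3)·(+21.6) = -64.8 kcal
By Hess's law, ΔH = (+8.1) + (+7.9) + (+39.2) + (-64.8) = -9.6 kcal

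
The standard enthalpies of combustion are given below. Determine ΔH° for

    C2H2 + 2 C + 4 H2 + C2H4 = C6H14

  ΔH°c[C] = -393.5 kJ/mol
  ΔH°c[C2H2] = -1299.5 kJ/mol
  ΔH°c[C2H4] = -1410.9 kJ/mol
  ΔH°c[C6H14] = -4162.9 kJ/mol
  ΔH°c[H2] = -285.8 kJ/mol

With combustion enthalpies, reactants minus products:
= [1·(-1299.5) + 2·(-393.5) + 4·(-285.8) + 1·(-1410.9)] − [1·(-4162.9)]
= -477.7 kJ/mol

ΔH° = -477.7 kJ/mol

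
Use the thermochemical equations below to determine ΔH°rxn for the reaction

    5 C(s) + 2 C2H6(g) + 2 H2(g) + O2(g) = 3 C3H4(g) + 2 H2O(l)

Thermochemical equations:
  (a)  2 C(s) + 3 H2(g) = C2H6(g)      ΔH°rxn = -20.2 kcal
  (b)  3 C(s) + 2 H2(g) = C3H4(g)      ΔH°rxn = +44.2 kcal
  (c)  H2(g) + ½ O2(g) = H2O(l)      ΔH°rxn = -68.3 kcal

ΔH°rxn = 36.4 kcal

(a) reversed and × 2 (C2H6(g) must end up as a reactant; scale by 2 for the 2 C2H6(g)): (-2)·(-20.2) = +40.4 kcal
(b) × 3 (×3 to match 3 C3H4(g) in the target): (3)·(+44.2) = +132.6 kcal
(c) × 2 (scale by 2 for the 2 H2O(l)): (2)·(-68.3) = -136.6 kcal
By Hess's law, ΔH°rxn = (-2)·(-20.2) + (3)·(+44.2) + (2)·(-68.3) = 36.4 kcal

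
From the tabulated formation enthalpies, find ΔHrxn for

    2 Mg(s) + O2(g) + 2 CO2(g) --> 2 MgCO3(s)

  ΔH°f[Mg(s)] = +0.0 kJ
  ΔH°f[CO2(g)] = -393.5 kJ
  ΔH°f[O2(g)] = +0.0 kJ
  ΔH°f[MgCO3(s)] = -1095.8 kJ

ΔH°rxn = Σ nΔHf°(products) − Σ nΔHf°(reactants).
Products: 2·(-1095.8) = -2191.6
Reactants: 2·(+0.0) + 1·(+0.0) + 2·(-393.5) = -787.0
ΔHrxn = (-2191.6) − (-787.0) = -1404.6 kJ

ΔHrxn = -1404.6 kJ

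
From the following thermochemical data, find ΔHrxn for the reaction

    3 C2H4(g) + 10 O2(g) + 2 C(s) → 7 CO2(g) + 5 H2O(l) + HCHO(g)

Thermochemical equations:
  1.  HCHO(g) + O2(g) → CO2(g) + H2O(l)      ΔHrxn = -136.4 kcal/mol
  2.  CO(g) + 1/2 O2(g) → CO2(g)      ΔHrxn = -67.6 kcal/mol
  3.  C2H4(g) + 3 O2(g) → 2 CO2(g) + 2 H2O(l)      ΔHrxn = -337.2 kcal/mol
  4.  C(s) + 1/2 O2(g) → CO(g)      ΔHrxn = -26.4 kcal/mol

eq. 1 reversed: +136.4 kcal/mol
eq. 2 × 2: (2)·(-67.6) = -135.2 kcal/mol
eq. 3 × 3: (3)·(-337.2) = -1011.6 kcal/mol
eq. 4 × 2: (2)·(-26.4) = -52.8 kcal/mol
Since enthalpy is a state function, ΔHrxn = (-1)·(-136.4) + (2)·(-67.6) + (3)·(-337.2) + (2)·(-26.4) = -1063.2 kcal/mol

ΔHrxn = -1063.2 kcal/mol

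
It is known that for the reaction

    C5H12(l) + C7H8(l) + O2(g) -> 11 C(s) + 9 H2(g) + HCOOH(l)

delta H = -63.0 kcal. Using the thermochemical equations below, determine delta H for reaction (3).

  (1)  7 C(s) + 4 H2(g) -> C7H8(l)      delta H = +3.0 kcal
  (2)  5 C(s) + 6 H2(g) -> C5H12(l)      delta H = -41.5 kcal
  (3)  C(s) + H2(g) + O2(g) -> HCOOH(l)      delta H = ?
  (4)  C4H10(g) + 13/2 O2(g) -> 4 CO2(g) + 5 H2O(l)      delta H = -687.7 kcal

delta H = -101.5 kcal

(1) reversed: -3.0 kcal
(2) reversed: +41.5 kcal
(3) as written: contributes x
(4): not needed.
-63.0 = (-3.0) + (+41.5) + x
x = (-63.0 − (+38.5)) / (1) = -101.5 kcal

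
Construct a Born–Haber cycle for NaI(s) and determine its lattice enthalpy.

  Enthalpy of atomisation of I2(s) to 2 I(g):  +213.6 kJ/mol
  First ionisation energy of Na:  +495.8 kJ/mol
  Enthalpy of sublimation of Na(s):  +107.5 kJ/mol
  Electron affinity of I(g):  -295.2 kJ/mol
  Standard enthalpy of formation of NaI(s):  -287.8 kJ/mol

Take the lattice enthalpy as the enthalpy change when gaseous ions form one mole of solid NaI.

ΔHf° = 1·ΔHsub + 1·(ΣIE) + 1/2·D(I2) + 1·EA + U
-287.8 = 1·(+107.5) + 1·(+495.8) + 1/2·(+213.6) + 1·(-295.2) + U
U = -287.8 − (+414.9) = -702.7 kJ/mol

U = -702.7 kJ/mol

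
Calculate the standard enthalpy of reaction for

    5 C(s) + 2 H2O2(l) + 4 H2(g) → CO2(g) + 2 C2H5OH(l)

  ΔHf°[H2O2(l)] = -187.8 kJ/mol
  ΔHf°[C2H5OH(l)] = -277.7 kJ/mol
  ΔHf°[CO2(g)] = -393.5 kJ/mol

Products: 1·(-393.5) + 2·(-277.7) = -948.9
Reactants: 5·(+0.0) + 2·(-187.8) + 4·(+0.0) = -375.6
ΔHrxn = (-948.9) − (-375.6) = -573.3 kJ/mol

ΔHrxn = -573.3 kJ/mol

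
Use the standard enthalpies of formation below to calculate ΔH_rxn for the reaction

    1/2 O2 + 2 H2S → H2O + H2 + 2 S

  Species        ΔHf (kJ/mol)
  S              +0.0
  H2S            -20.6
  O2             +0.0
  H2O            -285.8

ΔH_rxn = -244.6 kJ/mol

Products: 1·(-285.8) + 1·(+0.0) + 2·(+0.0) = -285.8
Reactants: 1/2·(+0.0) + 2·(-20.6) = -41.2
ΔH_rxn = (-285.8) − (-41.2) = -244.6 kJ/mol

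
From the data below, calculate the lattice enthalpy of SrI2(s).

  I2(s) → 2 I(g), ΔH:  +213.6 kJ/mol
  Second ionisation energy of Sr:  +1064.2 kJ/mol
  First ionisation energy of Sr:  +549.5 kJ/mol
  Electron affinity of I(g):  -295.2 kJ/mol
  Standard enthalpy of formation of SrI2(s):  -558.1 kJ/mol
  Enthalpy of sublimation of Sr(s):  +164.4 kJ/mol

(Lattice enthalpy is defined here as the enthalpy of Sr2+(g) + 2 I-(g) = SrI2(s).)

ΔHf° = 1·ΔHsub + 1·(ΣIE) + 1·D(I2) + 2·EA + U
-558.1 = 1·(+164.4) + 1·(+1613.7) + 1·(+213.6) + 2·(-295.2) + U
U = -558.1 − (+1401.3) = -1959.4 kJ/mol

U = -1959.4 kJ/mol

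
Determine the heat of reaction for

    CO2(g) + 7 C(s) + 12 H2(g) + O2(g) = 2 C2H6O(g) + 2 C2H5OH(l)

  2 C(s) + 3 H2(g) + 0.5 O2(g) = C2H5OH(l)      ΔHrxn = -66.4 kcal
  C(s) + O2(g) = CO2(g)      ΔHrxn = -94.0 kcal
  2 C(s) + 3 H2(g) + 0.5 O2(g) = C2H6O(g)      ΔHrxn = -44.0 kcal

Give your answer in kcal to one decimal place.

ΔHrxn = -126.8 kcal

equation 1 × 2: (2)·(-66.4) = -132.8 kcal
equation 2 reversed: +94.0 kcal
equation 3 × 2: (2)·(-44.0) = -88.0 kcal
ΔHrxn = (2)·(-66.4) + (-1)·(-94.0) + (2)·(-44.0) = -126.8 kcal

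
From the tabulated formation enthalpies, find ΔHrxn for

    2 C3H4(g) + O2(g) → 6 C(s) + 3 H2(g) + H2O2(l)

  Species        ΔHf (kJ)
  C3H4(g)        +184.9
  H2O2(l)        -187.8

ΔH°rxn = Σ nΔHf°(products) − Σ nΔHf°(reactants).
Products: 6·(+0.0) + 3·(+0.0) + 1·(-187.8) = -187.8
Reactants: 2·(+184.9) + 1·(+0.0) = +369.8
ΔHrxn = (-187.8) − (+369.8) = -557.6 kJ

ΔHrxn = -557.6 kJ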